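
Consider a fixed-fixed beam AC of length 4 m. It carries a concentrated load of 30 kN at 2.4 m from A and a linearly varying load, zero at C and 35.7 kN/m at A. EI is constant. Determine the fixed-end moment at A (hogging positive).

Release both end moments; the primary structure is a simply-supported span AC with redundants M_A and M_C.
Simple-span end rotations at A and C under the given loads:
  at A: point load 30 at a = 2.4: Pab(L + b)/(6LEI) = 26.88/EI
  at C: point load 30 at a = 2.4: Pab(L + a)/(6LEI) = 30.72/EI
  at A: triangular load, peak 35.7: w₀L³/(45EI) = 50.77/EI
  at C: triangular load, peak 35.7: 7w₀L³/(360EI) = 44.43/EI
  θ_A0 = 77.65/EI,  θ_C0 = 75.15/EI
Flexibility coefficients: a unit moment at one end gives L/(3EI) there and L/(6EI) at the far end, so f₁₁ = f₂₂ = 1.333/EI and f₁₂ = f₂₁ = 0.6667/EI.
Compatibility — zero rotation at each built-in end:
  1.333 M_A + 0.6667 M_C = 77.65
  0.6667 M_A + 1.333 M_C = 75.15
Solving the pair gives M_A = 40.08 kN·m and M_C = 36.32 kN·m (hogging).

M_A = 40.08 kN·m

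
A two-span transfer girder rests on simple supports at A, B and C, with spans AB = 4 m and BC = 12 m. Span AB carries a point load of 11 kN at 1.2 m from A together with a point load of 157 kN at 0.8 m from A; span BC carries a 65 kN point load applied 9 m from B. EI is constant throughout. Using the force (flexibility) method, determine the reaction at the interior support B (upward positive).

R_B = 79.33 kN

Release continuity at B by inserting a hinge; the redundant is the internal moment M_B. The primary structure is two simply-supported spans AB and BC.
Rotations at B on the released spans (each span's end-slope, ×1/EI):
  span AB: point load 11 at a = 1.2: Pab(L + a)/(6LEI) = 8.008/EI
  span AB: point load 157 at a = 0.8: Pab(L + a)/(6LEI) = 80.38/EI
  span BC: point load 65 at a = 9: Pab(L + b)/(6LEI) = 365.6/EI
  relative rotation θ_0 = (88.39 + 365.6)/EI = 454/EI
A unit hogging moment at B produces rotation L₁/(3EI) + L₂/(3EI) = 5.333/EI.
Slope continuity at B: θ_0 = M_B·5.333/EI, so M_B = 454/5.333 = 85.13 kN·m (hogging).
Span AB, ΣM about A with M_B applied at B: R_B^{AB}·4 = 138.8 + 85.13, so R_B^{AB} = 55.98 kN and R_A = 168 − 55.98 = 112 kN.
Span BC, ΣM about C: R_B^{BC}·12 = 195 + 85.13, so R_B^{BC} = 23.34 kN and R_C = 65 − 23.34 = 41.66 kN.
R_B = 55.98 + 23.34 = 79.33 kN.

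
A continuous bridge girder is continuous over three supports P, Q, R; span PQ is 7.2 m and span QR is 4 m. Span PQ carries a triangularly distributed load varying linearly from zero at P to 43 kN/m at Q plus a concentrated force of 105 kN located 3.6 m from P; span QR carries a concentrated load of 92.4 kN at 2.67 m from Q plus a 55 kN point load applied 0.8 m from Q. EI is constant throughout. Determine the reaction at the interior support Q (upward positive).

R_Q = 315 kN

Insert a hinge at Q; M_Q is the redundant, and each span becomes simply supported.
Rotations at Q on the released spans (each span's end-slope, ×1/EI):
  span PQ: triangular load, peak 43: w₀L³/(45EI) = 356.7/EI
  span PQ: point load 105 at a = 3.6: Pab(L + a)/(6LEI) = 340.2/EI
  span QR: point load 92.4 at a = 2.67: Pab(L + b)/(6LEI) = 72.87/EI
  span QR: point load 55 at a = 0.8: Pab(L + b)/(6LEI) = 42.24/EI
  relative rotation θ_0 = (696.9 + 115.1)/EI = 812/EI
A unit hogging moment at Q produces rotation L₁/(3EI) + L₂/(3EI) = 3.733/EI.
Compatibility: M_Q·(L₁+L₂)/(3EI) = θ_0, giving M_Q = 217.5 kN·m (hogging).
Span PQ, ΣM about P with M_Q applied at Q: R_Q^{PQ}·7.2 = 1121 + 217.5, so R_Q^{PQ} = 185.9 kN and R_P = 259.8 − 185.9 = 73.89 kN.
Span QR, ΣM about R: R_Q^{QR}·4 = 298.9 + 217.5, so R_Q^{QR} = 129.1 kN and R_R = 147.4 − 129.1 = 18.3 kN.
R_Q = 185.9 + 129.1 = 315 kN.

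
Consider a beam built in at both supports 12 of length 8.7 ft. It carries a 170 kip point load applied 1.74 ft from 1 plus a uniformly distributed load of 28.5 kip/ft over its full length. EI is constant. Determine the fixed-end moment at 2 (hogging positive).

Take the two fixed-end moments M_1, M_2 as redundants; the released structure is the simple span 12.
Simple-span end rotations at 1 and 2 under the given loads:
  at 1: point load 170 at a = 1.74: Pab(L + b)/(6LEI) = 617.6/EI
  at 2: point load 170 at a = 1.74: Pab(L + a)/(6LEI) = 411.8/EI
  at 1: UDL 28.5: wL³/(24EI) = 782/EI
  at 2: UDL 28.5: wL³/(24EI) = 782/EI
  θ_10 = 1400/EI,  θ_20 = 1194/EI
Flexibility coefficients: a unit moment at one end gives L/(3EI) there and L/(6EI) at the far end, so f₁₁ = f₂₂ = 2.9/EI and f₁₂ = f₂₁ = 1.45/EI.
Compatibility — zero rotation at each built-in end:
  2.9 M_1 + 1.45 M_2 = 1400
  1.45 M_1 + 2.9 M_2 = 1194
Solving the pair gives M_1 = 369.1 kip·ft and M_2 = 227.1 kip·ft (hogging).

M_2 = 227.1 kip·ft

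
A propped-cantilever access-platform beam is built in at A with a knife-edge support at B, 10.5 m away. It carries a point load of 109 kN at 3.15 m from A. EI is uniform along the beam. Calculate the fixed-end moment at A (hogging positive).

Remove the prop at B; the released (primary) structure is a cantilever built in at A.
Free-end deflection of the primary structure under the applied loading (downward +):
  point load 109 at a = 3.15: Pa²(3L − a)/(6EI) = 5110/EI
Flexibility coefficient — unit upward force at B: δ_{BB} = L³/(3EI) = 385.9/EI.
The prop prevents deflection at B: R_B = δ_0/δ_{BB} = 5110/385.9 = 13.24 kN.
Moment equilibrium about A: M_A = Σ(load moments about A) − R_B·L = 343.4 − 13.24×10.5 = 204.3 kN·m.

M_A = 204.3 kN·m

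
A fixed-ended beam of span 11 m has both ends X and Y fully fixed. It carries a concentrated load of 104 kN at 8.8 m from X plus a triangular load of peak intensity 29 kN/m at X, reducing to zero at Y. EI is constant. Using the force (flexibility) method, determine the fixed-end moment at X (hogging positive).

M_X = 212.1 kN·m

Take the two fixed-end moments M_X, M_Y as redundants; the released structure is the simple span XY.
On the primary (simply-supported) span, the end slopes from the loading are:
  at X: point load 104 at a = 8.8: Pab(L + b)/(6LEI) = 402.7/EI
  at Y: point load 104 at a = 8.8: Pab(L + a)/(6LEI) = 604/EI
  at X: triangular load, peak 29: w₀L³/(45EI) = 857.8/EI
  at Y: triangular load, peak 29: 7w₀L³/(360EI) = 750.5/EI
  θ_X0 = 1260/EI,  θ_Y0 = 1355/EI
Flexibility coefficients: a unit moment at one end gives L/(3EI) there and L/(6EI) at the far end, so f₁₁ = f₂₂ = 3.667/EI and f₁₂ = f₂₁ = 1.833/EI.
Compatibility — zero rotation at each built-in end:
  3.667 M_X + 1.833 M_Y = 1260
  1.833 M_X + 3.667 M_Y = 1355
Solving the pair gives M_X = 212.1 kN·m and M_Y = 263.4 kN·m (hogging).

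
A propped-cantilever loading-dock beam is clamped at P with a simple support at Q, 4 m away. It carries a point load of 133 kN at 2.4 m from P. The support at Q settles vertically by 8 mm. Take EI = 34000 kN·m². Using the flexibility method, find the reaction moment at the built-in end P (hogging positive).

Release the roller at Q. Primary structure: cantilever fixed at P.
Deflection at Q on the released cantilever, summing each load's contribution:
  point load 133 at a = 2.4: Pa²(3L − a)/(6EI) = 1226/EI
Tip deflection under a unit load at Q: L³/(3EI) = 21.33/EI.
With EI = 34000 kN·m²: δ_0 = 0.036051 m and δ_{QQ} = 0.000627 m/kN.
Compatibility — the beam at Q must follow the support down by 0.008 m: δ_0 − R_Q·δ_{QQ} = 0.008, so R_Q = (0.036051 − 0.008)/0.000627 = 44.71 kN.
Moment equilibrium about P: M_P = Σ(load moments about P) − R_Q·L = 319.2 − 44.71×4 = 140.4 kN·m.

M_P = 140.4 kN·m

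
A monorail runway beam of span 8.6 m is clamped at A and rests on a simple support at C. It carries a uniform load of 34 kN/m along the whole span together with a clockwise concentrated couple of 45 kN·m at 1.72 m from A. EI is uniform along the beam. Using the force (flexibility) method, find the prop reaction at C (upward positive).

Release the roller at C. Primary structure: cantilever fixed at A.
Deflection at C on the released cantilever, summing each load's contribution:
  UDL 34: wL⁴/(8EI) = 23248/EI
  clockwise couple 45 at a = 1.72: M₀a(2L − a)/(2EI) = 599.1/EI
  δ_0 = 23847/EI
Flexibility coefficient — unit upward force at C: δ_{CC} = L³/(3EI) = 212/EI.
Compatibility at C: δ_0 − R_C·δ_{CC} = 0, so R_C = 23847/212 = 112.5 kN.

R_C = 112.5 kN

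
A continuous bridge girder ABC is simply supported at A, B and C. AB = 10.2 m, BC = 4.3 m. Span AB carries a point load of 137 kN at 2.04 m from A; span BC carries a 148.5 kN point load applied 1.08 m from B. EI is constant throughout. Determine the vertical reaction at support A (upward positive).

R_A = 97.3 kN

Insert a hinge at B; M_B is the redundant, and each span becomes simply supported.
Discontinuity in slope at B on the released structure — sum the simple-span end rotations:
  span AB: point load 137 at a = 2.04: Pab(L + a)/(6LEI) = 456.1/EI
  span BC: point load 148.5 at a = 1.08: Pab(L + b)/(6LEI) = 150.5/EI
  relative rotation θ_0 = (456.1 + 150.5)/EI = 606.6/EI
A unit hogging moment at B produces rotation L₁/(3EI) + L₂/(3EI) = 4.833/EI.
Compatibility: M_B·(L₁+L₂)/(3EI) = θ_0, giving M_B = 125.5 kN·m (hogging).
Span AB, ΣM about A with M_B applied at B: R_B^{AB}·10.2 = 279.5 + 125.5, so R_B^{AB} = 39.7 kN and R_A = 137 − 39.7 = 97.3 kN.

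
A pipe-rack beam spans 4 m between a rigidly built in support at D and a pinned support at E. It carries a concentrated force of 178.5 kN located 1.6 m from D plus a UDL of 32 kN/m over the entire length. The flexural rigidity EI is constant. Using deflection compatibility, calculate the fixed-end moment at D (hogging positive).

Choose R_E as the redundant. The primary structure is the cantilever fixed at D.
Free-end deflection of the primary structure under the applied loading (downward +):
  point load 178.5 at a = 1.6: Pa²(3L − a)/(6EI) = 792.1/EI
  UDL 32: wL⁴/(8EI) = 1024/EI
  δ_0 = 1816/EI
Tip deflection under a unit load at E: L³/(3EI) = 21.33/EI.
The prop prevents deflection at E: R_E = δ_0/δ_{EE} = 1816/21.33 = 85.13 kN.
Moment equilibrium about D: M_D = Σ(load moments about D) − R_E·L = 541.6 − 85.13×4 = 201.1 kN·m.

M_D = 201.1 kN·m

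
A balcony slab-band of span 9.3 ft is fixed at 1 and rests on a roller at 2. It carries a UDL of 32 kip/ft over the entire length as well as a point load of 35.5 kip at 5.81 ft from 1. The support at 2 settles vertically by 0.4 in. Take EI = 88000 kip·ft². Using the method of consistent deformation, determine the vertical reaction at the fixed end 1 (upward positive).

Choose R_2 as the redundant. The primary structure is the cantilever fixed at 1.
Primary-structure tip deflection at 2 by superposition:
  UDL 32: wL⁴/(8EI) = 29922/EI
  point load 35.5 at a = 5.81: Pa²(3L − a)/(6EI) = 4412/EI
  δ_0 = 34334/EI
Flexibility coefficient — unit upward force at 2: δ_{22} = L³/(3EI) = 268.1/EI.
With EI = 88000 kip·ft²: δ_0 = 0.39016 ft and δ_{22} = 0.003047 ft/kip.
Compatibility — the beam at 2 must follow the support down by 0.03333 ft: δ_0 − R_2·δ_{22} = 0.03333, so R_2 = (0.39016 − 0.03333)/0.003047 = 117.1 kip.
Vertical equilibrium: R_1 = ΣP − R_2 = 333.1 − 117.1 = 216 kip.

R_1 = 216 kip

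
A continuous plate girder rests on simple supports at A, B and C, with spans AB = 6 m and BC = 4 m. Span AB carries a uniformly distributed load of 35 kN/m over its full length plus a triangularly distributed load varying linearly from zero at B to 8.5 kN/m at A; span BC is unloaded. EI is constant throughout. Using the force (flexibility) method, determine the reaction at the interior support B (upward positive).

Take M_B as the redundant. Released structure: two simple spans AB and BC with a hinge at B.
Rotations at B on the released spans (each span's end-slope, ×1/EI):
  span AB: UDL 35: wL³/(24EI) = 315/EI
  span AB: triangular load, peak 8.5: 7w₀L³/(360EI) = 35.7/EI
  relative rotation θ_0 = (350.7 + 0)/EI = 350.7/EI
A unit hogging moment at B produces rotation L₁/(3EI) + L₂/(3EI) = 3.333/EI.
Slope continuity at B: θ_0 = M_B·3.333/EI, so M_B = 350.7/3.333 = 105.2 kN·m (hogging).
Span AB, ΣM about A with M_B applied at B: R_B^{AB}·6 = 681 + 105.2, so R_B^{AB} = 131 kN and R_A = 235.5 − 131 = 104.5 kN.
Span BC, ΣM about C: R_B^{BC}·4 = 0 + 105.2, so R_B^{BC} = 26.3 kN and R_C = 0 − 26.3 = -26.3 kN.
R_B = 131 + 26.3 = 157.3 kN.

R_B = 157.3 kN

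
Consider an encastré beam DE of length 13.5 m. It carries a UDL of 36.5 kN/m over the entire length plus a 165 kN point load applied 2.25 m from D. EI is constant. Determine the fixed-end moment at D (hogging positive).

M_D = 812.2 kN·m

Take the two fixed-end moments M_D, M_E as redundants; the released structure is the simple span DE.
Simple-span end rotations at D and E under the given loads:
  at D: UDL 36.5: wL³/(24EI) = 3742/EI
  at E: UDL 36.5: wL³/(24EI) = 3742/EI
  at D: point load 165 at a = 2.25: Pab(L + b)/(6LEI) = 1276/EI
  at E: point load 165 at a = 2.25: Pab(L + a)/(6LEI) = 812.1/EI
  θ_D0 = 5018/EI,  θ_E0 = 4554/EI
Flexibility coefficients: a unit moment at one end gives L/(3EI) there and L/(6EI) at the far end, so f₁₁ = f₂₂ = 4.5/EI and f₁₂ = f₂₁ = 2.25/EI.
Compatibility — zero rotation at each built-in end:
  4.5 M_D + 2.25 M_E = 5018
  2.25 M_D + 4.5 M_E = 4554
Solving the pair gives M_D = 812.2 kN·m and M_E = 605.9 kN·m (hogging).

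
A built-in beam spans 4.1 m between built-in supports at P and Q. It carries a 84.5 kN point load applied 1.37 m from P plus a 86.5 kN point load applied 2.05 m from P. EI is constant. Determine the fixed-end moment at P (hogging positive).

M_P = 95.66 kN·m

Take the two fixed-end moments M_P, M_Q as redundants; the released structure is the simple span PQ.
End rotations of the released simple span under the applied load (×1/EI):
  at P: point load 84.5 at a = 1.37: Pab(L + b)/(6LEI) = 87.75/EI
  at Q: point load 84.5 at a = 1.37: Pab(L + a)/(6LEI) = 70.27/EI
  at P: point load 86.5 at a = 2.05: Pab(L + b)/(6LEI) = 90.88/EI
  at Q: point load 86.5 at a = 2.05: Pab(L + a)/(6LEI) = 90.88/EI
  θ_P0 = 178.6/EI,  θ_Q0 = 161.2/EI
Flexibility coefficients: a unit moment at one end gives L/(3EI) there and L/(6EI) at the far end, so f₁₁ = f₂₂ = 1.367/EI and f₁₂ = f₂₁ = 0.6833/EI.
Compatibility — zero rotation at each built-in end:
  1.367 M_P + 0.6833 M_Q = 178.6
  0.6833 M_P + 1.367 M_Q = 161.2
Solving the pair gives M_P = 95.66 kN·m and M_Q = 70.09 kN·m (hogging).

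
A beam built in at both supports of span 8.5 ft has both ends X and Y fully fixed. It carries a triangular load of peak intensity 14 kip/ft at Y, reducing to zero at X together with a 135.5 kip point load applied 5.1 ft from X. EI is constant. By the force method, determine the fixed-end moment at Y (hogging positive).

M_Y = 216.4 kip·ft

Release both end moments; the primary structure is a simply-supported span XY with redundants M_X and M_Y.
End rotations of the released simple span under the applied load (×1/EI):
  at X: triangular load, peak 14: 7w₀L³/(360EI) = 167.2/EI
  at Y: triangular load, peak 14: w₀L³/(45EI) = 191.1/EI
  at X: point load 135.5 at a = 5.1: Pab(L + b)/(6LEI) = 548.2/EI
  at Y: point load 135.5 at a = 5.1: Pab(L + a)/(6LEI) = 626.6/EI
  θ_X0 = 715.4/EI,  θ_Y0 = 817.6/EI
Flexibility coefficients: a unit moment at one end gives L/(3EI) there and L/(6EI) at the far end, so f₁₁ = f₂₂ = 2.833/EI and f₁₂ = f₂₁ = 1.417/EI.
Compatibility — zero rotation at each built-in end:
  2.833 M_X + 1.417 M_Y = 715.4
  1.417 M_X + 2.833 M_Y = 817.6
Solving the pair gives M_X = 144.3 kip·ft and M_Y = 216.4 kip·ft (hogging).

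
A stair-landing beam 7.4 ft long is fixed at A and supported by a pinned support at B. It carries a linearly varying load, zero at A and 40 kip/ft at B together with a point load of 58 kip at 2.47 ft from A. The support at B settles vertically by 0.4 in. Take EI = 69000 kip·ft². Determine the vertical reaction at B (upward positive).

R_B = 72.99 kip

Release the roller at B. Primary structure: cantilever fixed at A.
Downward deflection at the released point B due to the loads:
  triangular load, peak 40 at the free end: 11w₀L⁴/(120EI) = 10995/EI
  point load 58 at a = 2.47: Pa²(3L − a)/(6EI) = 1164/EI
  δ_0 = 12159/EI
Tip deflection under a unit load at B: L³/(3EI) = 135.1/EI.
With EI = 69000 kip·ft²: δ_0 = 0.17621 ft and δ_{BB} = 0.001958 ft/kip.
Compatibility — the beam at B must follow the support down by 0.03333 ft: δ_0 − R_B·δ_{BB} = 0.03333, so R_B = (0.17621 − 0.03333)/0.001958 = 72.99 kip.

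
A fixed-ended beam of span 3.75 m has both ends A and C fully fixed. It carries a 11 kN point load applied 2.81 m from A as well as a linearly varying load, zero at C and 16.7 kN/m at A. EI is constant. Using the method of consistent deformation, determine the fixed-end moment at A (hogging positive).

M_A = 13.68 kN·m

Take the two fixed-end moments M_A, M_C as redundants; the released structure is the simple span AC.
Simple-span end rotations at A and C under the given loads:
  at A: point load 11 at a = 2.81: Pab(L + b)/(6LEI) = 6.056/EI
  at C: point load 11 at a = 2.81: Pab(L + a)/(6LEI) = 8.471/EI
  at A: triangular load, peak 16.7: w₀L³/(45EI) = 19.57/EI
  at C: triangular load, peak 16.7: 7w₀L³/(360EI) = 17.12/EI
  θ_A0 = 25.63/EI,  θ_C0 = 25.6/EI
Flexibility coefficients: a unit moment at one end gives L/(3EI) there and L/(6EI) at the far end, so f₁₁ = f₂₂ = 1.25/EI and f₁₂ = f₂₁ = 0.625/EI.
Compatibility — zero rotation at each built-in end:
  1.25 M_A + 0.625 M_C = 25.63
  0.625 M_A + 1.25 M_C = 25.6
Solving the pair gives M_A = 13.68 kN·m and M_C = 13.63 kN·m (hogging).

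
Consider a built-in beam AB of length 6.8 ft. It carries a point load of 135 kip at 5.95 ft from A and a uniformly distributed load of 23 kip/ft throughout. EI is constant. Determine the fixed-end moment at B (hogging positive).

Release both end moments; the primary structure is a simply-supported span AB with redundants M_A and M_B.
Simple-span end rotations at A and B under the given loads:
  at A: point load 135 at a = 5.95: Pab(L + b)/(6LEI) = 128/EI
  at B: point load 135 at a = 5.95: Pab(L + a)/(6LEI) = 213.4/EI
  at A: UDL 23: wL³/(24EI) = 301.3/EI
  at B: UDL 23: wL³/(24EI) = 301.3/EI
  θ_A0 = 429.3/EI,  θ_B0 = 514.7/EI
Flexibility coefficients: a unit moment at one end gives L/(3EI) there and L/(6EI) at the far end, so f₁₁ = f₂₂ = 2.267/EI and f₁₂ = f₂₁ = 1.133/EI.
Compatibility — zero rotation at each built-in end:
  2.267 M_A + 1.133 M_B = 429.3
  1.133 M_A + 2.267 M_B = 514.7
Solving the pair gives M_A = 101.2 kip·ft and M_B = 176.5 kip·ft (hogging).

M_B = 176.5 kip·ft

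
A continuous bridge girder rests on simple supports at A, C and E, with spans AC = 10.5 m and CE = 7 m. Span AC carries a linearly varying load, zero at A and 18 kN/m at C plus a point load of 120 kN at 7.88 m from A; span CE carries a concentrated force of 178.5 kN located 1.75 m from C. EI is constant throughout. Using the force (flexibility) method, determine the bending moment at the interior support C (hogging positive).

M_C = 285.3 kN·m

Insert a hinge at C; M_C is the redundant, and each span becomes simply supported.
Rotations at C on the released spans (each span's end-slope, ×1/EI):
  span AC: triangular load, peak 18: w₀L³/(45EI) = 463.1/EI
  span AC: point load 120 at a = 7.88: Pab(L + a)/(6LEI) = 722.8/EI
  span CE: point load 178.5 at a = 1.75: Pab(L + b)/(6LEI) = 478.3/EI
  relative rotation θ_0 = (1186 + 478.3)/EI = 1664/EI
A unit hogging moment at C produces rotation L₁/(3EI) + L₂/(3EI) = 5.833/EI.
Compatibility: M_C·(L₁+L₂)/(3EI) = θ_0, giving M_C = 285.3 kN·m (hogging).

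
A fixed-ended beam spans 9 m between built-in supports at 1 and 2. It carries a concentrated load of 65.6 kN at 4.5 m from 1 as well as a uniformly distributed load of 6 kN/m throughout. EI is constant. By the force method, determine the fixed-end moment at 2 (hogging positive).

Take the two fixed-end moments M_1, M_2 as redundants; the released structure is the simple span 12.
On the primary (simply-supported) span, the end slopes from the loading are:
  at 1: point load 65.6 at a = 4.5: Pab(L + b)/(6LEI) = 332.1/EI
  at 2: point load 65.6 at a = 4.5: Pab(L + a)/(6LEI) = 332.1/EI
  at 1: UDL 6: wL³/(24EI) = 182.2/EI
  at 2: UDL 6: wL³/(24EI) = 182.2/EI
  θ_10 = 514.4/EI,  θ_20 = 514.4/EI
Flexibility coefficients: a unit moment at one end gives L/(3EI) there and L/(6EI) at the far end, so f₁₁ = f₂₂ = 3/EI and f₁₂ = f₂₁ = 1.5/EI.
Compatibility — zero rotation at each built-in end:
  3 M_1 + 1.5 M_2 = 514.4
  1.5 M_1 + 3 M_2 = 514.4
Solving the pair gives M_1 = 114.3 kN·m and M_2 = 114.3 kN·m (hogging).

M_2 = 114.3 kN·m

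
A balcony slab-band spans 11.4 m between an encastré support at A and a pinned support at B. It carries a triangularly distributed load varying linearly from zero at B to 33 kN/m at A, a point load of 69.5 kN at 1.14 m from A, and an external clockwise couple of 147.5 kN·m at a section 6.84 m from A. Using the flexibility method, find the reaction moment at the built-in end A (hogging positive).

M_A = 315.3 kN·m

Choose R_B as the redundant. The primary structure is the cantilever fixed at A.
Deflection at B on the released cantilever, summing each load's contribution:
  triangular load, peak 33 at the fixed end: w₀L⁴/(30EI) = 18579/EI
  point load 69.5 at a = 1.14: Pa²(3L − a)/(6EI) = 497.7/EI
  clockwise couple 147.5 at a = 6.84: M₀a(2L − a)/(2EI) = 8051/EI
  δ_0 = 27127/EI
Flexibility coefficient — unit upward force at B: δ_{BB} = L³/(3EI) = 493.8/EI.
The prop prevents deflection at B: R_B = δ_0/δ_{BB} = 27127/493.8 = 54.93 kN.
Moment equilibrium about A: M_A = Σ(load moments about A) − R_B·L = 941.5 − 54.93×11.4 = 315.3 kN·m.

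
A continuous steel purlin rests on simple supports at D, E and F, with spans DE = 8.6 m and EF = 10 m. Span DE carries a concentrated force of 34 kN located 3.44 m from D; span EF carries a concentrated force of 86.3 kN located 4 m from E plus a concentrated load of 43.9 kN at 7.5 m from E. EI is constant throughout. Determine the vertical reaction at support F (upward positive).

Release continuity at E by inserting a hinge; the redundant is the internal moment M_E. The primary structure is two simply-supported spans DE and EF.
End slopes at the hinge E, treating each span as simply supported:
  span DE: point load 34 at a = 3.44: Pab(L + a)/(6LEI) = 140.8/EI
  span EF: point load 86.3 at a = 4: Pab(L + b)/(6LEI) = 552.3/EI
  span EF: point load 43.9 at a = 7.5: Pab(L + b)/(6LEI) = 171.5/EI
  relative rotation θ_0 = (140.8 + 723.8)/EI = 864.6/EI
A unit hogging moment at E produces rotation L₁/(3EI) + L₂/(3EI) = 6.2/EI.
Compatibility: M_E·(L₁+L₂)/(3EI) = θ_0, giving M_E = 139.5 kN·m (hogging).
Span EF, ΣM about F: R_E^{EF}·10 = 627.5 + 139.5, so R_E^{EF} = 76.7 kN and R_F = 130.2 − 76.7 = 53.5 kN.

R_F = 53.5 kN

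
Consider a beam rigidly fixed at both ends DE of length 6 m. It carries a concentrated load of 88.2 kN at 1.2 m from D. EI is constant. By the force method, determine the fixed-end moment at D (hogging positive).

M_D = 67.74 kN·m

Take the two fixed-end moments M_D, M_E as redundants; the released structure is the simple span DE.
On the primary (simply-supported) span, the end slopes from the loading are:
  at D: point load 88.2 at a = 1.2: Pab(L + b)/(6LEI) = 152.4/EI
  at E: point load 88.2 at a = 1.2: Pab(L + a)/(6LEI) = 101.6/EI
  θ_D0 = 152.4/EI,  θ_E0 = 101.6/EI
Flexibility coefficients: a unit moment at one end gives L/(3EI) there and L/(6EI) at the far end, so f₁₁ = f₂₂ = 2/EI and f₁₂ = f₂₁ = 1/EI.
Compatibility — zero rotation at each built-in end:
  2 M_D + 1 M_E = 152.4
  1 M_D + 2 M_E = 101.6
Solving the pair gives M_D = 67.74 kN·m and M_E = 16.93 kN·m (hogging).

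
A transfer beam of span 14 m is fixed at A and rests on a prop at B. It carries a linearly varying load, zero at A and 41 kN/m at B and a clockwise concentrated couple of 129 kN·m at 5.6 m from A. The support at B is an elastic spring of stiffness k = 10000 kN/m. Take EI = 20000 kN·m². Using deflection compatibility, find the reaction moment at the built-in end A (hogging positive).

Take the reaction at B as the redundant and release it; the primary structure is a cantilever fixed at A.
Primary-structure tip deflection at B by superposition:
  triangular load, peak 41 at the free end: 11w₀L⁴/(120EI) = 144380/EI
  clockwise couple 129 at a = 5.6: M₀a(2L − a)/(2EI) = 8091/EI
  δ_0 = 152471/EI
Flexibility coefficient — unit upward force at B: δ_{BB} = L³/(3EI) = 914.7/EI.
With EI = 20000 kN·m²: δ_0 = 7.6236 m and δ_{BB} = 0.045733 m/kN.
Compatibility — the spring shortens by R_B/k under the reaction it provides: δ_0 − R_B·δ_{BB} = R_B/k. With 1/k = 0.0001 m/kN, R_B = δ_0 / (δ_{BB} + 1/k) = 7.6236 / (0.045733 + 0.0001) = 166.3 kN.
Moment equilibrium about A: M_A = Σ(load moments about A) − R_B·L = 2808 − 166.3×14 = 479 kN·m.

M_A = 479 kN·m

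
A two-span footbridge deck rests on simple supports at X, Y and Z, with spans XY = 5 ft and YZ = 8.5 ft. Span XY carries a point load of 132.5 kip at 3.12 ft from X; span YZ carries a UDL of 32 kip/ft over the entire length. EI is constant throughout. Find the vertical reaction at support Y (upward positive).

Insert a hinge at Y; M_Y is the redundant, and each span becomes simply supported.
Rotations at Y on the released spans (each span's end-slope, ×1/EI):
  span XY: point load 132.5 at a = 3.12: Pab(L + a)/(6LEI) = 210.4/EI
  span YZ: UDL 32: wL³/(24EI) = 818.8/EI
  relative rotation θ_0 = (210.4 + 818.8)/EI = 1029/EI
A unit hogging moment at Y produces rotation L₁/(3EI) + L₂/(3EI) = 4.5/EI.
Slope continuity at Y: θ_0 = M_Y·4.5/EI, so M_Y = 1029/4.5 = 228.7 kip·ft (hogging).
Span XY, ΣM about X with M_Y applied at Y: R_Y^{XY}·5 = 413.4 + 228.7, so R_Y^{XY} = 128.4 kip and R_X = 132.5 − 128.4 = 4.078 kip.
Span YZ, ΣM about Z: R_Y^{YZ}·8.5 = 1156 + 228.7, so R_Y^{YZ} = 162.9 kip and R_Z = 272 − 162.9 = 109.1 kip.
R_Y = 128.4 + 162.9 = 291.3 kip.

R_Y = 291.3 kip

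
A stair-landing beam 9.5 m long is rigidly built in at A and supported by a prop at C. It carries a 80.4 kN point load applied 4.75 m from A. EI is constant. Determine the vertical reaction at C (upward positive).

R_C = 25.12 kN

Choose R_C as the redundant. The primary structure is the cantilever fixed at A.
Deflection at C on the released cantilever, summing each load's contribution:
  point load 80.4 at a = 4.75: Pa²(3L − a)/(6EI) = 7181/EI
Flexibility coefficient — unit upward force at C: δ_{CC} = L³/(3EI) = 285.8/EI.
Compatibility at C: δ_0 − R_C·δ_{CC} = 0, so R_C = 7181/285.8 = 25.12 kN.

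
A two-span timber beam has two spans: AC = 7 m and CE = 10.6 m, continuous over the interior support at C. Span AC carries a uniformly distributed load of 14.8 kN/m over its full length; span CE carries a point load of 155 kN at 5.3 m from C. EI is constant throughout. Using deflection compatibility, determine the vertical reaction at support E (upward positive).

Release continuity at C by inserting a hinge; the redundant is the internal moment M_C. The primary structure is two simply-supported spans AC and CE.
Discontinuity in slope at C on the released structure — sum the simple-span end rotations:
  span AC: UDL 14.8: wL³/(24EI) = 211.5/EI
  span CE: point load 155 at a = 5.3: Pab(L + b)/(6LEI) = 1088/EI
  relative rotation θ_0 = (211.5 + 1088)/EI = 1300/EI
A unit hogging moment at C produces rotation L₁/(3EI) + L₂/(3EI) = 5.867/EI.
Compatibility: M_C·(L₁+L₂)/(3EI) = θ_0, giving M_C = 221.6 kN·m (hogging).
Span CE, ΣM about E: R_C^{CE}·10.6 = 821.5 + 221.6, so R_C^{CE} = 98.4 kN and R_E = 155 − 98.4 = 56.6 kN.

R_E = 56.6 kN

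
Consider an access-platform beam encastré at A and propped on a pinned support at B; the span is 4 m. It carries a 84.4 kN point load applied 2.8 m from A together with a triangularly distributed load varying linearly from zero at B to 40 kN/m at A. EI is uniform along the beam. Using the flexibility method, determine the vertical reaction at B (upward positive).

R_B = 63.56 kN

Choose R_B as the redundant. The primary structure is the cantilever fixed at A.
Free-end deflection of the primary structure under the applied loading (downward +):
  point load 84.4 at a = 2.8: Pa²(3L − a)/(6EI) = 1015/EI
  triangular load, peak 40 at the fixed end: w₀L⁴/(30EI) = 341.3/EI
  δ_0 = 1356/EI
Tip deflection under a unit load at B: L³/(3EI) = 21.33/EI.
The prop prevents deflection at B: R_B = δ_0/δ_{BB} = 1356/21.33 = 63.56 kN.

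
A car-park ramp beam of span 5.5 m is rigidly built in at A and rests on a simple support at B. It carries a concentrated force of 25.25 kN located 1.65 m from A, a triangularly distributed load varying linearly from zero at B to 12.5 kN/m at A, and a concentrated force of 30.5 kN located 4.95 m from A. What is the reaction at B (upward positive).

Choose R_B as the redundant. The primary structure is the cantilever fixed at A.
Deflection at B on the released cantilever, summing each load's contribution:
  point load 25.25 at a = 1.65: Pa²(3L − a)/(6EI) = 170.1/EI
  triangular load, peak 12.5 at the fixed end: w₀L⁴/(30EI) = 381.3/EI
  point load 30.5 at a = 4.95: Pa²(3L − a)/(6EI) = 1439/EI
  δ_0 = 1990/EI
Flexibility coefficient — unit upward force at B: δ_{BB} = L³/(3EI) = 55.46/EI.
Compatibility at B: δ_0 − R_B·δ_{BB} = 0, so R_B = 1990/55.46 = 35.88 kN.

R_B = 35.88 kN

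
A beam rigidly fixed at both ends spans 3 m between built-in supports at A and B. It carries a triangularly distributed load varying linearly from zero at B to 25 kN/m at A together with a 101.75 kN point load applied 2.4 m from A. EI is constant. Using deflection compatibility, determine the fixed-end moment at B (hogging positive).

M_B = 46.57 kN·m

Take the two fixed-end moments M_A, M_B as redundants; the released structure is the simple span AB.
Simple-span end rotations at A and B under the given loads:
  at A: triangular load, peak 25: w₀L³/(45EI) = 15/EI
  at B: triangular load, peak 25: 7w₀L³/(360EI) = 13.12/EI
  at A: point load 101.75 at a = 2.4: Pab(L + b)/(6LEI) = 29.3/EI
  at B: point load 101.75 at a = 2.4: Pab(L + a)/(6LEI) = 43.96/EI
  θ_A0 = 44.3/EI,  θ_B0 = 57.08/EI
Flexibility coefficients: a unit moment at one end gives L/(3EI) there and L/(6EI) at the far end, so f₁₁ = f₂₂ = 1/EI and f₁₂ = f₂₁ = 0.5/EI.
Compatibility — zero rotation at each built-in end:
  1 M_A + 0.5 M_B = 44.3
  0.5 M_A + 1 M_B = 57.08
Solving the pair gives M_A = 21.02 kN·m and M_B = 46.57 kN·m (hogging).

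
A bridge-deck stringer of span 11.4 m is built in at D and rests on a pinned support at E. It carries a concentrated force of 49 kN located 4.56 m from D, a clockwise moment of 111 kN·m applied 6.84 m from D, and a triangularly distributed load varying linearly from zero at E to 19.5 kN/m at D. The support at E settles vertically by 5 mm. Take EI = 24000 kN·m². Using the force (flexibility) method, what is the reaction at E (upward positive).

R_E = 44.45 kN

Choose R_E as the redundant. The primary structure is the cantilever fixed at D.
Deflection at E on the released cantilever, summing each load's contribution:
  point load 49 at a = 4.56: Pa²(3L − a)/(6EI) = 5033/EI
  clockwise couple 111 at a = 6.84: M₀a(2L − a)/(2EI) = 6059/EI
  triangular load, peak 19.5 at the fixed end: w₀L⁴/(30EI) = 10978/EI
  δ_0 = 22070/EI
Flexibility coefficient — unit upward force at E: δ_{EE} = L³/(3EI) = 493.8/EI.
With EI = 24000 kN·m²: δ_0 = 0.91959 m and δ_{EE} = 0.020577 m/kN.
Compatibility — the beam at E must follow the support down by 0.005 m: δ_0 − R_E·δ_{EE} = 0.005, so R_E = (0.91959 − 0.005)/0.020577 = 44.45 kN.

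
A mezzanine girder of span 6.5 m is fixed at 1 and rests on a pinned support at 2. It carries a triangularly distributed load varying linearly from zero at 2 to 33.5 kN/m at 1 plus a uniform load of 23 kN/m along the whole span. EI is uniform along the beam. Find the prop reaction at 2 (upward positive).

Choose R_2 as the redundant. The primary structure is the cantilever fixed at 1.
Primary-structure tip deflection at 2 by superposition:
  triangular load, peak 33.5 at the fixed end: w₀L⁴/(30EI) = 1993/EI
  UDL 23: wL⁴/(8EI) = 5132/EI
  δ_0 = 7125/EI
Tip deflection under a unit load at 2: L³/(3EI) = 91.54/EI.
Compatibility at 2: δ_0 − R_2·δ_{22} = 0, so R_2 = 7125/91.54 = 77.84 kN.

R_2 = 77.84 kN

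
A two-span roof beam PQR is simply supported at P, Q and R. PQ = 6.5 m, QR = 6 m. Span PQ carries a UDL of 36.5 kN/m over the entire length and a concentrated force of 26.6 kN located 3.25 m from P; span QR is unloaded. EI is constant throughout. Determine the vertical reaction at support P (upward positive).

Release continuity at Q by inserting a hinge; the redundant is the internal moment M_Q. The primary structure is two simply-supported spans PQ and QR.
Rotations at Q on the released spans (each span's end-slope, ×1/EI):
  span PQ: UDL 36.5: wL³/(24EI) = 417.7/EI
  span PQ: point load 26.6 at a = 3.25: Pab(L + a)/(6LEI) = 70.24/EI
  relative rotation θ_0 = (487.9 + 0)/EI = 487.9/EI
A unit hogging moment at Q produces rotation L₁/(3EI) + L₂/(3EI) = 4.167/EI.
Slope continuity at Q: θ_0 = M_Q·4.167/EI, so M_Q = 487.9/4.167 = 117.1 kN·m (hogging).
Span PQ, ΣM about P with M_Q applied at Q: R_Q^{PQ}·6.5 = 857.5 + 117.1, so R_Q^{PQ} = 149.9 kN and R_P = 263.9 − 149.9 = 113.9 kN.

R_P = 113.9 kN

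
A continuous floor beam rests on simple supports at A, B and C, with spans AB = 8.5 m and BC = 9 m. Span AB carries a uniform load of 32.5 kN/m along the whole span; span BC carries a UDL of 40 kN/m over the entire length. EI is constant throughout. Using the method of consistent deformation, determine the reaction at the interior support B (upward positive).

Take M_B as the redundant. Released structure: two simple spans AB and BC with a hinge at B.
Rotations at B on the released spans (each span's end-slope, ×1/EI):
  span AB: UDL 32.5: wL³/(24EI) = 831.6/EI
  span BC: UDL 40: wL³/(24EI) = 1215/EI
  relative rotation θ_0 = (831.6 + 1215)/EI = 2047/EI
A unit hogging moment at B produces rotation L₁/(3EI) + L₂/(3EI) = 5.833/EI.
Compatibility: M_B·(L₁+L₂)/(3EI) = θ_0, giving M_B = 350.9 kN·m (hogging).
Span AB, ΣM about A with M_B applied at B: R_B^{AB}·8.5 = 1174 + 350.9, so R_B^{AB} = 179.4 kN and R_A = 276.2 − 179.4 = 96.85 kN.
Span BC, ΣM about C: R_B^{BC}·9 = 1620 + 350.9, so R_B^{BC} = 219 kN and R_C = 360 − 219 = 141 kN.
R_B = 179.4 + 219 = 398.4 kN.

R_B = 398.4 kN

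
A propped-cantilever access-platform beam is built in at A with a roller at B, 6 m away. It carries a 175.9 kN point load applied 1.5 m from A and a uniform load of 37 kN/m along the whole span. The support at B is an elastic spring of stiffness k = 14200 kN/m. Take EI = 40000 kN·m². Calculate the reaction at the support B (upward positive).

R_B = 94.66 kN

Remove the prop at B; the released (primary) structure is a cantilever built in at A.
Primary-structure tip deflection at B by superposition:
  point load 175.9 at a = 1.5: Pa²(3L − a)/(6EI) = 1088/EI
  UDL 37: wL⁴/(8EI) = 5994/EI
  δ_0 = 7082/EI
Flexibility coefficient — unit upward force at B: δ_{BB} = L³/(3EI) = 72/EI.
With EI = 40000 kN·m²: δ_0 = 0.17706 m and δ_{BB} = 0.0018 m/kN.
Compatibility — the spring shortens by R_B/k under the reaction it provides: δ_0 − R_B·δ_{BB} = R_B/k. With 1/k = 0.00007 m/kN, R_B = δ_0 / (δ_{BB} + 1/k) = 0.17706 / (0.0018 + 0.00007) = 94.66 kN.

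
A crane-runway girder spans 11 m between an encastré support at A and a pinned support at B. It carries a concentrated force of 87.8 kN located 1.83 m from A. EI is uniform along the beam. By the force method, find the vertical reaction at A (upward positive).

R_A = 84.36 kN

Release the roller at B. Primary structure: cantilever fixed at A.
Deflection at B on the released cantilever, summing each load's contribution:
  point load 87.8 at a = 1.83: Pa²(3L − a)/(6EI) = 1528/EI
Flexibility coefficient — unit upward force at B: δ_{BB} = L³/(3EI) = 443.7/EI.
Compatibility at B: δ_0 − R_B·δ_{BB} = 0, so R_B = 1528/443.7 = 3.443 kN.
Vertical equilibrium: R_A = ΣP − R_B = 87.8 − 3.443 = 84.36 kN.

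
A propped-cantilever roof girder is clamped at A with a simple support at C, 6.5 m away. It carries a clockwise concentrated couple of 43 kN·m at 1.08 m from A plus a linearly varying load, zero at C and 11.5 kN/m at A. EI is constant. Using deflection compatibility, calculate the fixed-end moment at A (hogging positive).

Choose R_C as the redundant. The primary structure is the cantilever fixed at A.
Primary-structure tip deflection at C by superposition:
  clockwise couple 43 at a = 1.08: M₀a(2L − a)/(2EI) = 276.8/EI
  triangular load, peak 11.5 at the fixed end: w₀L⁴/(30EI) = 684.3/EI
  δ_0 = 961.1/EI
Tip deflection under a unit load at C: L³/(3EI) = 91.54/EI.
Compatibility at C: δ_0 − R_C·δ_{CC} = 0, so R_C = 961.1/91.54 = 10.5 kN.
Moment equilibrium about A: M_A = Σ(load moments about A) − R_C·L = 124 − 10.5×6.5 = 55.74 kN·m.

M_A = 55.74 kN·m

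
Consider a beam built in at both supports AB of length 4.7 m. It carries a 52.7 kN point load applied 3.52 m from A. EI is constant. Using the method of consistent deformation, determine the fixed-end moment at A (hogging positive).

Take the two fixed-end moments M_A, M_B as redundants; the released structure is the simple span AB.
On the primary (simply-supported) span, the end slopes from the loading are:
  at A: point load 52.7 at a = 3.52: Pab(L + b)/(6LEI) = 45.64/EI
  at B: point load 52.7 at a = 3.52: Pab(L + a)/(6LEI) = 63.81/EI
  θ_A0 = 45.64/EI,  θ_B0 = 63.81/EI
Flexibility coefficients: a unit moment at one end gives L/(3EI) there and L/(6EI) at the far end, so f₁₁ = f₂₂ = 1.567/EI and f₁₂ = f₂₁ = 0.7833/EI.
Compatibility — zero rotation at each built-in end:
  1.567 M_A + 0.7833 M_B = 45.64
  0.7833 M_A + 1.567 M_B = 63.81
Solving the pair gives M_A = 11.69 kN·m and M_B = 34.88 kN·m (hogging).

M_A = 11.69 kN·m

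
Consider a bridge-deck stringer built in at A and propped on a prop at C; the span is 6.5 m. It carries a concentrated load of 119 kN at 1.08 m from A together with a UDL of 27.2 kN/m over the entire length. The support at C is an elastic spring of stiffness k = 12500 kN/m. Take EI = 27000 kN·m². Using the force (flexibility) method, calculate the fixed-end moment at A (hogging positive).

Remove the prop at C; the released (primary) structure is a cantilever built in at A.
Downward deflection at the released point C due to the loads:
  point load 119 at a = 1.08: Pa²(3L − a)/(6EI) = 426.1/EI
  UDL 27.2: wL⁴/(8EI) = 6069/EI
  δ_0 = 6495/EI
Flexibility coefficient — unit upward force at C: δ_{CC} = L³/(3EI) = 91.54/EI.
With EI = 27000 kN·m²: δ_0 = 0.24057 m and δ_{CC} = 0.00339 m/kN.
Compatibility — the spring shortens by R_C/k under the reaction it provides: δ_0 − R_C·δ_{CC} = R_C/k. With 1/k = 0.00008 m/kN, R_C = δ_0 / (δ_{CC} + 1/k) = 0.24057 / (0.00339 + 0.00008) = 69.32 kN.
Moment equilibrium about A: M_A = Σ(load moments about A) − R_C·L = 703.1 − 69.32×6.5 = 252.5 kN·m.

M_A = 252.5 kN·m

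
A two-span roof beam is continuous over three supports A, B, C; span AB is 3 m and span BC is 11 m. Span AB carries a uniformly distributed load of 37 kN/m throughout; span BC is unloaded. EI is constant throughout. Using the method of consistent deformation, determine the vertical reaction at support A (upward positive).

R_A = 52.53 kN

Take M_B as the redundant. Released structure: two simple spans AB and BC with a hinge at B.
Discontinuity in slope at B on the released structure — sum the simple-span end rotations:
  span AB: UDL 37: wL³/(24EI) = 41.62/EI
  relative rotation θ_0 = (41.62 + 0)/EI = 41.62/EI
A unit hogging moment at B produces rotation L₁/(3EI) + L₂/(3EI) = 4.667/EI.
Compatibility: M_B·(L₁+L₂)/(3EI) = θ_0, giving M_B = 8.92 kN·m (hogging).
Span AB, ΣM about A with M_B applied at B: R_B^{AB}·3 = 166.5 + 8.92, so R_B^{AB} = 58.47 kN and R_A = 111 − 58.47 = 52.53 kN.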